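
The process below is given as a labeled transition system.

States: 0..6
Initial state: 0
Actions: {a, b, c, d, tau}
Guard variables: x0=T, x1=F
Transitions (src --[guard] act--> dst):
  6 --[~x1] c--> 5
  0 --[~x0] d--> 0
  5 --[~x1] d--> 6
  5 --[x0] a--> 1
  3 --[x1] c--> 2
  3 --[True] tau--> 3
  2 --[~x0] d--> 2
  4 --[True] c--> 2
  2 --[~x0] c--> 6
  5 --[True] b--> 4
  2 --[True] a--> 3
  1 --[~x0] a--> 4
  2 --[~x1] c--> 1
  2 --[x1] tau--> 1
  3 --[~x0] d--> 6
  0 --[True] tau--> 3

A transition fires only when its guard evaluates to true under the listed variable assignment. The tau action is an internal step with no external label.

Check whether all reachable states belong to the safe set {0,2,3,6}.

Answer: INVARIANT HOLDS

Trace:
Allowed set {0,2,3,6}
R = {0,3}
  0: safe
  3: safe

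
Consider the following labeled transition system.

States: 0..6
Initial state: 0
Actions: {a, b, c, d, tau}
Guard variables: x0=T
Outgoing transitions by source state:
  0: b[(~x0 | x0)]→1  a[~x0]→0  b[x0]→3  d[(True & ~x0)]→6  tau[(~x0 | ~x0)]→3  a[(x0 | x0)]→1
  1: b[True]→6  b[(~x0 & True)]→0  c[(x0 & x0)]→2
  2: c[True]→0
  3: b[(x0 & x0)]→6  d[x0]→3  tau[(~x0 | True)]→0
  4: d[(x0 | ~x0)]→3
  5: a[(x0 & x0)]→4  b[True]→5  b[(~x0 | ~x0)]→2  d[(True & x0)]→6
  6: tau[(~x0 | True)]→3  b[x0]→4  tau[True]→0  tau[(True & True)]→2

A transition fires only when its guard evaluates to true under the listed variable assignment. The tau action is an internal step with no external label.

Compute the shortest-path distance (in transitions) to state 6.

Answer: 2

Analysis:
Breadth-first toward 6:
  Layer 0: {0}
  Layer 1: {1,3}
  Layer 2: {2,6}
first hit 6 at d=2 via a·b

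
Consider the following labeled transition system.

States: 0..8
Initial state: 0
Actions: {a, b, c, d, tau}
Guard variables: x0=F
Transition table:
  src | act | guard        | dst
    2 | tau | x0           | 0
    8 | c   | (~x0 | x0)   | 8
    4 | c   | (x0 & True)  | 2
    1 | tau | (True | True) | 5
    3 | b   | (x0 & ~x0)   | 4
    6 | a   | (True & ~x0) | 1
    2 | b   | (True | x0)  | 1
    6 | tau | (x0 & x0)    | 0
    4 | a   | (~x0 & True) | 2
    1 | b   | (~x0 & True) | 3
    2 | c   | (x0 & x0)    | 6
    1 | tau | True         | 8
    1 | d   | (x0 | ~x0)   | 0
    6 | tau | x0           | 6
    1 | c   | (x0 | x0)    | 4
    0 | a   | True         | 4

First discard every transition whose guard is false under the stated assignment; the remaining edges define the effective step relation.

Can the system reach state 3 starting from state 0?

Answer: REACHABLE

Working:
Guard filter leaves 9 enabled edge(s).
depth 0: {0}
depth 1: {4}  cumulative {0,4}
depth 2: {2}  cumulative {0,2,4}
depth 3: {1}  cumulative {0,1,2,4}
depth 4: {3,5,8}  cumulative {0,1,2,3,4,5,8}
Reach set: {0,1,2,3,4,5,8}
witness 3: a·a·b·b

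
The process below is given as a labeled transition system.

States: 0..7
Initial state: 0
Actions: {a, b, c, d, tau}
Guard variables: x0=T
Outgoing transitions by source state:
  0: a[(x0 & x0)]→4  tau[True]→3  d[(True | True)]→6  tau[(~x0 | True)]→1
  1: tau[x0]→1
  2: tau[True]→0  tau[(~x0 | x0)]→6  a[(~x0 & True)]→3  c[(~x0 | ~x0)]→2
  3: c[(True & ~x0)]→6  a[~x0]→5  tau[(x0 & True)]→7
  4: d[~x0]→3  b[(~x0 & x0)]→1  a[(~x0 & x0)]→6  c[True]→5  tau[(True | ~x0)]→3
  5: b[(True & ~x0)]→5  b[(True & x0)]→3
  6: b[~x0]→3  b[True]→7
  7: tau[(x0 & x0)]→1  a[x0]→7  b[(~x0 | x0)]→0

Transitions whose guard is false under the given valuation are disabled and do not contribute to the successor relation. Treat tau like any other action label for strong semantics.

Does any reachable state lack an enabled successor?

Reachable = {0,1,3,4,5,6,7}
  0: a→4  d→6  tau→1  tau→3  [4 exit(s)]
  1: tau→1  [1 exit(s)]
  3: tau→7  [1 exit(s)]
  4: c→5  tau→3  [2 exit(s)]
  5: b→3  [1 exit(s)]
  6: b→7  [1 exit(s)]
  7: a→7  b→0  tau→1  [3 exit(s)]

Answer: DEADLOCK-FREE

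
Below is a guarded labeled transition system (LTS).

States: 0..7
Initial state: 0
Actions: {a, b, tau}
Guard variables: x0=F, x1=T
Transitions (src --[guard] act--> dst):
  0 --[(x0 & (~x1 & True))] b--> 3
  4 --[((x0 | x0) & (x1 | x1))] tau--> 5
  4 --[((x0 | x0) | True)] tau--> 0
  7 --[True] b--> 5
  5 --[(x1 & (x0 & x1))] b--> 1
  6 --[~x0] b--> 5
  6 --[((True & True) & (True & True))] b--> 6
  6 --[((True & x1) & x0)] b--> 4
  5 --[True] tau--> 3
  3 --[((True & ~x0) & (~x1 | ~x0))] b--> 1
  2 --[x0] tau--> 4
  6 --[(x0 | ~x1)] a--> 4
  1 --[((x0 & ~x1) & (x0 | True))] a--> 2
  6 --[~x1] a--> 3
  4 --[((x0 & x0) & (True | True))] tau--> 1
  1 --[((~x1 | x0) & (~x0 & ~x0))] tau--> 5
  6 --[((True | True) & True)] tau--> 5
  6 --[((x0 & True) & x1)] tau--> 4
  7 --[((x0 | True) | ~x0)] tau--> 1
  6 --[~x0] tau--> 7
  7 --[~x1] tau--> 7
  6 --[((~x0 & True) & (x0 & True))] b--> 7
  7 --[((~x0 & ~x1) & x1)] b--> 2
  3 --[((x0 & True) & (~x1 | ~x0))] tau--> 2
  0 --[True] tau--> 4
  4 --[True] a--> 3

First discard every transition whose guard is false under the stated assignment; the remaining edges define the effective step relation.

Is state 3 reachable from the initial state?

After dropping false guards: 11 live edges.
L0 = {0}
L1 = {4}  now seen {0,4}
L2 = {3}  now seen {0,3,4}
L3 = {1}  now seen {0,1,3,4}
Reach set: {0,1,3,4}
witness 3: tau·a

Answer: REACHABLE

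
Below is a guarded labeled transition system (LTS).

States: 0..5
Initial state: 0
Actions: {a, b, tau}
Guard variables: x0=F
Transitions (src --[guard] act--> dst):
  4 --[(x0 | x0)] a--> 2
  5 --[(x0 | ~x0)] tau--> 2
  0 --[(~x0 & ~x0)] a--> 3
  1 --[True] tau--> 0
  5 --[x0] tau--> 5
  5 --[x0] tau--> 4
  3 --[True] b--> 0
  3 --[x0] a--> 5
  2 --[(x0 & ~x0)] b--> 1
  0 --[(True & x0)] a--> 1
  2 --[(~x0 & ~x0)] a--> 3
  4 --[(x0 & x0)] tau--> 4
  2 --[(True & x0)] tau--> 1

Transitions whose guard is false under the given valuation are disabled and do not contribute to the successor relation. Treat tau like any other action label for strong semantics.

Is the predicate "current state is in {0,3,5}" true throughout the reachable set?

Answer: INVARIANT HOLDS

Working:
Inv-set: {0,3,5}
Reachable = {0,3}
  0: safe
  3: safe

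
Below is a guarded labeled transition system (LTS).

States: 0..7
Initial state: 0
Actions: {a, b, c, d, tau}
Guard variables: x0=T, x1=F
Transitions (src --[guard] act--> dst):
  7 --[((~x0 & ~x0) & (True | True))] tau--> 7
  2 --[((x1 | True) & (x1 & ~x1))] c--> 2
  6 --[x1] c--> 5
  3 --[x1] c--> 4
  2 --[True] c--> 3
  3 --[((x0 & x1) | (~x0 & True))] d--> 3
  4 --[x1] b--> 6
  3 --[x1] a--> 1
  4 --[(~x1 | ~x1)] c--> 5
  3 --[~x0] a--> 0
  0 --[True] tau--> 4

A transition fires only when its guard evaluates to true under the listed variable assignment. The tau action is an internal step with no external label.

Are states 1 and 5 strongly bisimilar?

Compute ~ classes (split until stable):
  π0 = {{0,1,2,3,4,5,6,7}}
  π1 = {{0},{1,3,5,6,7},{2,4}}
3 equivalence class(es) (converged in 2)
1∈{1,3,5,6,7}, 5∈{1,3,5,6,7}

Answer: BISIMILAR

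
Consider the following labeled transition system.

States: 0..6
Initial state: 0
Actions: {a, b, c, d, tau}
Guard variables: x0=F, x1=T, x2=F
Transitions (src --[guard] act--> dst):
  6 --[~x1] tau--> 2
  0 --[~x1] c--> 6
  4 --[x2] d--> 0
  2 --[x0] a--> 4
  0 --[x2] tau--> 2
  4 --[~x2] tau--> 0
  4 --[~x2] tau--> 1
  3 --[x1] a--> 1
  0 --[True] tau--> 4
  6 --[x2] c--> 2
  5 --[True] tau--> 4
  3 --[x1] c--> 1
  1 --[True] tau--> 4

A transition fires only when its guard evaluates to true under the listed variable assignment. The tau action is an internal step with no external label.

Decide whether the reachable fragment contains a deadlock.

Reachable = {0,1,4}
  0: tau→4  [deg 1]
  1: tau→4  [deg 1]
  4: tau→0  tau→1  [deg 2]

Answer: DEADLOCK-FREE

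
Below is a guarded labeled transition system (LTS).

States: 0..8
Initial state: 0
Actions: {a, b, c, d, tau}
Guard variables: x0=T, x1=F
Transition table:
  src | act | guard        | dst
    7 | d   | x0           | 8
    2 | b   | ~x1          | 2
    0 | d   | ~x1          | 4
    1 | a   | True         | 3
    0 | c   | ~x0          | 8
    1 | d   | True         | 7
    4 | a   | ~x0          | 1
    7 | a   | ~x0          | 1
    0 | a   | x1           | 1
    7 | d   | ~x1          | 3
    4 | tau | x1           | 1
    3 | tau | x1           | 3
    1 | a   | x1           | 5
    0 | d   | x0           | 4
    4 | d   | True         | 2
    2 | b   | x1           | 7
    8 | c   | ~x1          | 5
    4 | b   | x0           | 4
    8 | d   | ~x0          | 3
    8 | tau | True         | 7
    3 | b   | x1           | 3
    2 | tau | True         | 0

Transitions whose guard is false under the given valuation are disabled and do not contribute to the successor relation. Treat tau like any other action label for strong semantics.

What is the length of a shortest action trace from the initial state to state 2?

BFS to 2:
  L0 = {0}
  L1 = {4}
  L2 = {2}
2 enters at depth 2; path d·d

Answer: 2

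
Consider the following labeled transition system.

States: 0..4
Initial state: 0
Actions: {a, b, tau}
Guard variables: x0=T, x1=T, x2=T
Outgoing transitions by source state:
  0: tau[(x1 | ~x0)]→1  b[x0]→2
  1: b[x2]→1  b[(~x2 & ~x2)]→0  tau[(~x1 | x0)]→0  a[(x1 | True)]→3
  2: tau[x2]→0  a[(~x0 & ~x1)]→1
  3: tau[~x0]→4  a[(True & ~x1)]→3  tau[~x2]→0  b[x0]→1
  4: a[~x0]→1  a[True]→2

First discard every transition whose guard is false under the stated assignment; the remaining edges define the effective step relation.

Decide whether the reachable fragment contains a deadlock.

Answer: DEADLOCK-FREE

Working:
Reach set: {0,1,2,3}
  0: b→2  tau→1  [deg 2]
  1: a→3  b→1  tau→0  [deg 3]
  2: tau→0  [deg 1]
  3: b→1  [deg 1]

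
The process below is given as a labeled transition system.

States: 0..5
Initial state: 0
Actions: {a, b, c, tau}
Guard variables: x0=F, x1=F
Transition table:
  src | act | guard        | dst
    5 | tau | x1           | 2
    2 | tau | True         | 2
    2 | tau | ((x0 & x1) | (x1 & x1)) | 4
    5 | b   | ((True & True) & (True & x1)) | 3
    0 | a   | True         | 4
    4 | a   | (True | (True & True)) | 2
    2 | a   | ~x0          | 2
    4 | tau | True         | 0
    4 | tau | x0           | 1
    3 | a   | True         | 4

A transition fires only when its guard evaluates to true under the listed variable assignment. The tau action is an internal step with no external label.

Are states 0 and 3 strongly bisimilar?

Answer: BISIMILAR

Trace:
Bisimulation quotient by refinement:
  π0 = {{0,1,2,3,4,5}}
  π1 = {{0,3},{1,5},{2,4}}
  π2 = {{0,3},{1,5},{2},{4}}
4 equivalence class(es) (converged in 3)
[0]={0,3}  [3]={0,3}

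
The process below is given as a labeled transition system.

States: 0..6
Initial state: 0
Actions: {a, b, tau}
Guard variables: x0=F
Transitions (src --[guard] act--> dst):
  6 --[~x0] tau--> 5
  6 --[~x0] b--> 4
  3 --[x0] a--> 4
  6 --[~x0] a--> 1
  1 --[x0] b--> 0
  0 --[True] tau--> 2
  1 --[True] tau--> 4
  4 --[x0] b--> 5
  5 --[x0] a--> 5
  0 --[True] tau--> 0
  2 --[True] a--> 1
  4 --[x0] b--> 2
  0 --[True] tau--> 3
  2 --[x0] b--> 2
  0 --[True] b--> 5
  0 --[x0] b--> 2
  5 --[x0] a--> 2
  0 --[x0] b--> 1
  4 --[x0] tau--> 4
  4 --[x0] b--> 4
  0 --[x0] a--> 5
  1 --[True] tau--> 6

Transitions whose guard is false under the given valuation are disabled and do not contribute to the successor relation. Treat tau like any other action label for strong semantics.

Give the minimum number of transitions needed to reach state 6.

Answer: 3

Analysis:
Breadth-first toward 6:
  depth 0: {0}
  depth 1: {2,3,5}
  depth 2: {1}
  depth 3: {4,6}
first hit 6 at d=3 via tau·a·tau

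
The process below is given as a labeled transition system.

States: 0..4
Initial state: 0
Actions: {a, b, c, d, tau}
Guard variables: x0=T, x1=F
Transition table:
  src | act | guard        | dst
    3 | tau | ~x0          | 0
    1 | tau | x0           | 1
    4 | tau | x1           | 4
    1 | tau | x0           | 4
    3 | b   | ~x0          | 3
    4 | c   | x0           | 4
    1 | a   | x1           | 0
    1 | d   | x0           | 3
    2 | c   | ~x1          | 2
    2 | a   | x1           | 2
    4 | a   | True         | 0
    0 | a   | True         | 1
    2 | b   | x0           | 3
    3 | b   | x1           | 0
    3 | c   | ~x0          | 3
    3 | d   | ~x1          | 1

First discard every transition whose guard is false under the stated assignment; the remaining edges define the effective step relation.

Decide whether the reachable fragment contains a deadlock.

Answer: DEADLOCK-FREE

Analysis:
Reachable = {0,1,3,4}
  0: a→1  [1 exit(s)]
  1: d→3  tau→1  tau→4  [3 exit(s)]
  3: d→1  [1 exit(s)]
  4: a→0  c→4  [2 exit(s)]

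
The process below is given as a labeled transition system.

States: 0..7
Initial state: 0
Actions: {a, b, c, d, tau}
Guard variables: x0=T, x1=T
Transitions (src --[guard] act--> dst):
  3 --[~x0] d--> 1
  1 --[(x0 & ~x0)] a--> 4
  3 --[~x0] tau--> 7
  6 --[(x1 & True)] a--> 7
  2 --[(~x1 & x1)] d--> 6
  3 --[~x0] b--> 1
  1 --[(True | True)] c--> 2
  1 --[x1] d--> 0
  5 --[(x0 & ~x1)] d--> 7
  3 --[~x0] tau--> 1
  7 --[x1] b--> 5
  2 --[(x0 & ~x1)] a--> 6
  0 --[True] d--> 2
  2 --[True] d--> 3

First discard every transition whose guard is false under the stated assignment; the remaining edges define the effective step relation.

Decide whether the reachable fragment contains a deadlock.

Reach set: {0,2,3}
  0: d→2  [1 out]
  2: d→3  [1 out]
  3: ∅  [deadlock]
witness 3: d·d

Answer: DEADLOCK at state 3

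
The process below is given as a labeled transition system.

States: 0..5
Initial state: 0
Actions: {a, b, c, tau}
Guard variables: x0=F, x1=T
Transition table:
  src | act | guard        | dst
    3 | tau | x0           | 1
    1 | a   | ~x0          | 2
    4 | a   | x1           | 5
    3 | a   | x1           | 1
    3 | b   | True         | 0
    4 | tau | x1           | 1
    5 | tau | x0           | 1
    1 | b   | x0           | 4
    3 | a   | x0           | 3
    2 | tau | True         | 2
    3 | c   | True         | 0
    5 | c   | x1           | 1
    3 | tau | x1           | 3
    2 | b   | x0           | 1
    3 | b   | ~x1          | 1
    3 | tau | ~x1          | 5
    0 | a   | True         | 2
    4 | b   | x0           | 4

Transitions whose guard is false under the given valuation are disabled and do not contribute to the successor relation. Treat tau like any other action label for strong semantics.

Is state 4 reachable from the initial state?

Answer: UNREACHABLE

Analysis:
10 transition(s) survive guard evaluation.
depth 0: {0}
depth 1: {2}  now seen {0,2}
Reach set: {0,2}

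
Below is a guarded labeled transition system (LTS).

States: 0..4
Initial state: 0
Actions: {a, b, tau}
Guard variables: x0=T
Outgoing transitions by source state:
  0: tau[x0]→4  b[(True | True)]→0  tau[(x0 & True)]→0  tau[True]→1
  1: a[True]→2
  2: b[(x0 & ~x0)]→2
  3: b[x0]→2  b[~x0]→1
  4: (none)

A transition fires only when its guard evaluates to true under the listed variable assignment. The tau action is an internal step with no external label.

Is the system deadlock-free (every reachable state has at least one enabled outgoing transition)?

Answer: DEADLOCK at state 2

Trace:
Reach set: {0,1,2,4}
  0: b→0  tau→0  tau→1  tau→4  [4 out]
  1: a→2  [1 out]
  2: ∅  [no exit]
  4: ∅  [no exit]
Path to 2: tau·a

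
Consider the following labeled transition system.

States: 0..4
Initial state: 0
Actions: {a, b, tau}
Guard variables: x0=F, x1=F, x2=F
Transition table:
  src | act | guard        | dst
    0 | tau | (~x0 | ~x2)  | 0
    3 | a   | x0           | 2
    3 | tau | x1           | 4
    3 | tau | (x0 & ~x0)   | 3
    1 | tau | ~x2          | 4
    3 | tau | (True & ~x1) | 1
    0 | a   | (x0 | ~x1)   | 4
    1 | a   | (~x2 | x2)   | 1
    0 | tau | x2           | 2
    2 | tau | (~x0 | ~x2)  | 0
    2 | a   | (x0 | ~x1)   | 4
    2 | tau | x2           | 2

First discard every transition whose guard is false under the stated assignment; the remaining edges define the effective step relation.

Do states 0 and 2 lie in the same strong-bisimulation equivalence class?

Compute ~ classes (split until stable):
  P[0] = {{0,1,2,3,4}}
  P[1] = {{0,1,2},{3},{4}}
  P[2] = {{0,2},{1},{3},{4}}
4 equivalence class(es) (converged in 3)
class of 0: {0,2}; class of 2: {0,2}

Answer: BISIMILAR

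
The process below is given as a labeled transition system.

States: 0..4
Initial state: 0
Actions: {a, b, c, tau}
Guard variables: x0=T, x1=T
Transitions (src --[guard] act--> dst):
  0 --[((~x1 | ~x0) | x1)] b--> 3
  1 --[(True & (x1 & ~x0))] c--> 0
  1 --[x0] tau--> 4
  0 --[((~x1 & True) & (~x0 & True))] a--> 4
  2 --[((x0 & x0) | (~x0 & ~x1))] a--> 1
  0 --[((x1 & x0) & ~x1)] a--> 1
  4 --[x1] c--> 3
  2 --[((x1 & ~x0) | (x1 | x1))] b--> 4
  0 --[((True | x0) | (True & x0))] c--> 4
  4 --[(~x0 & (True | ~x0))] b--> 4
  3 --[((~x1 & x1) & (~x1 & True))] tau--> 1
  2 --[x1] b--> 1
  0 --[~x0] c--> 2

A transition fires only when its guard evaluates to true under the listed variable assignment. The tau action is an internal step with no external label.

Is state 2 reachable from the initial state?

After dropping false guards: 7 live edges.
Layer 0: {0}
Layer 1: {3,4}  now seen {0,3,4}
Reachable = {0,3,4}

Answer: UNREACHABLE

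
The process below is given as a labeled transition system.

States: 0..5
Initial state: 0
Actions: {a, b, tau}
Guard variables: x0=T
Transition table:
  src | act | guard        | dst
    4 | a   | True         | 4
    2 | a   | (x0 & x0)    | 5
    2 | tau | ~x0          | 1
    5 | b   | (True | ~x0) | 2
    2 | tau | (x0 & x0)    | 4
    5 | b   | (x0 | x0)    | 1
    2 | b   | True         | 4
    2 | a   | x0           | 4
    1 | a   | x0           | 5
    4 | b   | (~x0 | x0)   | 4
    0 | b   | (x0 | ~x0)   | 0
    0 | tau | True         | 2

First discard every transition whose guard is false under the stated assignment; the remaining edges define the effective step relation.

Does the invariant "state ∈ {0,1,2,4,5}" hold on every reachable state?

Answer: INVARIANT HOLDS

Working:
Inv-set: {0,1,2,4,5}
R = {0,1,2,4,5}
  0: ok
  1: ok
  2: ok
  4: ok
  5: ok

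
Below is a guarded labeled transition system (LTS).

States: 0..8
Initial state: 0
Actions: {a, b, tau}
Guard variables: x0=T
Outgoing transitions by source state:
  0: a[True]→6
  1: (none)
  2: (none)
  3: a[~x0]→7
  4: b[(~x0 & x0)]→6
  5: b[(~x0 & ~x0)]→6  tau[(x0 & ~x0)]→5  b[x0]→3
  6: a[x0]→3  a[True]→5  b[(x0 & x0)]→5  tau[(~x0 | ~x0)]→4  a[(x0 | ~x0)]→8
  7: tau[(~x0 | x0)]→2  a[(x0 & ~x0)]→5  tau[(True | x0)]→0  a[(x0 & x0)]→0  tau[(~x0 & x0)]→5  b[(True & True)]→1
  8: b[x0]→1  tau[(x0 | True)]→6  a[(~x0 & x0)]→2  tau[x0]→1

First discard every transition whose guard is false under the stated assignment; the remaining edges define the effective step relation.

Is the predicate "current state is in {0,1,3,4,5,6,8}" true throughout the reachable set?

Inv-set: {0,1,3,4,5,6,8}
Reach set: {0,1,3,5,6,8}
  0: safe
  1: safe
  3: safe
  5: safe
  6: safe
  8: safe

Answer: INVARIANT HOLDS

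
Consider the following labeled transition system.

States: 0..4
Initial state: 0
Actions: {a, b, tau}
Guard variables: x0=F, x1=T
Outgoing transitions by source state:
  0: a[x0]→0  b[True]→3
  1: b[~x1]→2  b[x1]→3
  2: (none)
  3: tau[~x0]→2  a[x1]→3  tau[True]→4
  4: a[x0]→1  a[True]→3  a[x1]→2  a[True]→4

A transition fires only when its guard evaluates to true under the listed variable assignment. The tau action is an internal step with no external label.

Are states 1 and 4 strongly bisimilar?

Refine partition for ~:
  P[0] = {{0,1,2,3,4}}
  P[1] = {{0,1},{2},{3},{4}}
stable after 2 split(s): 4 block(s)
[1]={0,1}  [4]={4}

Answer: NOT BISIMILAR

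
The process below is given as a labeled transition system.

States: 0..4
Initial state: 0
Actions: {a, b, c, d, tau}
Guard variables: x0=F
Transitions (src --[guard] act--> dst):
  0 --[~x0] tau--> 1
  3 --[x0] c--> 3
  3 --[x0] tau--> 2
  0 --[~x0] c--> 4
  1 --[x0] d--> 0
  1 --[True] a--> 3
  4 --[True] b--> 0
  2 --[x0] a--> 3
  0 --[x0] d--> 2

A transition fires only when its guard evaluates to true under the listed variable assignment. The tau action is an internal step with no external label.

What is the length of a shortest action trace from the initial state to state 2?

Breadth-first toward 2:
  Layer 0: {0}
  Layer 1: {1,4}
  Layer 2: {3}
2 never appears.

Answer: UNREACHABLE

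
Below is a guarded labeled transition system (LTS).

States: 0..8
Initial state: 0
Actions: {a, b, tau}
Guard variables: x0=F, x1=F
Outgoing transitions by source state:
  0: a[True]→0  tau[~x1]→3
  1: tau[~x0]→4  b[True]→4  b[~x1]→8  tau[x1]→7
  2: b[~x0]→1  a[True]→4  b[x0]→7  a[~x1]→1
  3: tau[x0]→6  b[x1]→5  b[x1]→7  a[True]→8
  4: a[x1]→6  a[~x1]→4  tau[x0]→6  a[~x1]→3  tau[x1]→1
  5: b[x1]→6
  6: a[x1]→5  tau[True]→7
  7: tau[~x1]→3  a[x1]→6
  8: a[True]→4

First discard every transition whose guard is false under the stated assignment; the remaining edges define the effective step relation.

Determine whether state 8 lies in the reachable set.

14 transition(s) survive guard evaluation.
L0 = {0}
L1 = {3}  now seen {0,3}
L2 = {8}  now seen {0,3,8}
L3 = {4}  now seen {0,3,4,8}
Reach set: {0,3,4,8}
trace reaching 8: tau·a

Answer: REACHABLE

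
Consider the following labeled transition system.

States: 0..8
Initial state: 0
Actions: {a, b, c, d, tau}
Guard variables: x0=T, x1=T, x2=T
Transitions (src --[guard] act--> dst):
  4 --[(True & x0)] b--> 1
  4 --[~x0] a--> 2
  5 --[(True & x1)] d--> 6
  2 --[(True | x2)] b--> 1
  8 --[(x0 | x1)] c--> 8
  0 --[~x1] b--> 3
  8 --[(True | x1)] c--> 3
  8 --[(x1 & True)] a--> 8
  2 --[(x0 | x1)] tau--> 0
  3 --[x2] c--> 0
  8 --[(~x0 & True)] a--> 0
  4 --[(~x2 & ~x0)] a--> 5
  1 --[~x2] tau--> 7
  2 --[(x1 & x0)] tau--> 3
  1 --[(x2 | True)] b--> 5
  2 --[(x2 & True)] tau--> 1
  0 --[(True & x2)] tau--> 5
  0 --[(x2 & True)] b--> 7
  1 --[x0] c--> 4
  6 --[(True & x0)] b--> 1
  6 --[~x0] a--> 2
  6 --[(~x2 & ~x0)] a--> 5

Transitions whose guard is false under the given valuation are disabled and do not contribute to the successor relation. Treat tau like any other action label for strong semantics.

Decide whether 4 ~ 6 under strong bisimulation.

Answer: BISIMILAR

Trace:
Refine partition for ~:
  P[0] = {{0,1,2,3,4,5,6,7,8}}
  P[1] = {{0,2},{1},{3},{4,6},{5},{7},{8}}
  P[2] = {{0},{1},{2},{3},{4,6},{5},{7},{8}}
Fixed point at round 3; 8 class(es).
class of 4: {4,6}; class of 6: {4,6}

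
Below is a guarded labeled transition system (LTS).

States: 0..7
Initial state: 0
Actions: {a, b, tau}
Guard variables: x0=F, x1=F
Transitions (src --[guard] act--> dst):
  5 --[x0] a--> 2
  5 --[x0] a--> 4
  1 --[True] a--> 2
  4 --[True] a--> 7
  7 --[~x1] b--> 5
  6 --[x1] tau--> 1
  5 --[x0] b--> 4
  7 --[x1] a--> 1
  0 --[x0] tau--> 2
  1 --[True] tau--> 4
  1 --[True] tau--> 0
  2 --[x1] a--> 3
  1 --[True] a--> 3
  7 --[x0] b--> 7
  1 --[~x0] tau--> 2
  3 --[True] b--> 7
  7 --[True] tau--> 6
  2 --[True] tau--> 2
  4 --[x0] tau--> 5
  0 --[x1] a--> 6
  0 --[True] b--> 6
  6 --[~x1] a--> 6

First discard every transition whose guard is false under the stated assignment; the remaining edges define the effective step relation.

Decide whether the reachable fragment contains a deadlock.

R = {0,6}
  0: b→6  [deg 1]
  6: a→6  [deg 1]

Answer: DEADLOCK-FREE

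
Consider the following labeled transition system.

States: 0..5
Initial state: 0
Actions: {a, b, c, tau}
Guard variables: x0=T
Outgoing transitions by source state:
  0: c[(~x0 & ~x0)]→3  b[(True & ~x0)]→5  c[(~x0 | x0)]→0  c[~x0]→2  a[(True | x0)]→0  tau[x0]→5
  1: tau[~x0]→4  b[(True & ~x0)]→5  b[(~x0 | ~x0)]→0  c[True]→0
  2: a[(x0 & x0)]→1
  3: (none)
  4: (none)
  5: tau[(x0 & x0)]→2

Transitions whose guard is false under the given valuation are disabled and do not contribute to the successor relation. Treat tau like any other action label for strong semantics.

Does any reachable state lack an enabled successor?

Reachable = {0,1,2,5}
  0: a→0  c→0  tau→5  [3 exit(s)]
  1: c→0  [1 exit(s)]
  2: a→1  [1 exit(s)]
  5: tau→2  [1 exit(s)]

Answer: DEADLOCK-FREE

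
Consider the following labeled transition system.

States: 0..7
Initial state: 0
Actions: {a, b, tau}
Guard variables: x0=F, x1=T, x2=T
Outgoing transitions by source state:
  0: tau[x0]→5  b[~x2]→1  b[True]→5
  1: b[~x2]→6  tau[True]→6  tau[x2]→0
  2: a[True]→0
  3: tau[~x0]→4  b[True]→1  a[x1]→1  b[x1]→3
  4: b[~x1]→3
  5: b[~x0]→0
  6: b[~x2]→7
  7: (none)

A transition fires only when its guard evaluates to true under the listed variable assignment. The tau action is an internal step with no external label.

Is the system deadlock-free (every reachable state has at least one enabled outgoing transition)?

Reach set: {0,5}
  0: b→5  [deg 1]
  5: b→0  [deg 1]

Answer: DEADLOCK-FREE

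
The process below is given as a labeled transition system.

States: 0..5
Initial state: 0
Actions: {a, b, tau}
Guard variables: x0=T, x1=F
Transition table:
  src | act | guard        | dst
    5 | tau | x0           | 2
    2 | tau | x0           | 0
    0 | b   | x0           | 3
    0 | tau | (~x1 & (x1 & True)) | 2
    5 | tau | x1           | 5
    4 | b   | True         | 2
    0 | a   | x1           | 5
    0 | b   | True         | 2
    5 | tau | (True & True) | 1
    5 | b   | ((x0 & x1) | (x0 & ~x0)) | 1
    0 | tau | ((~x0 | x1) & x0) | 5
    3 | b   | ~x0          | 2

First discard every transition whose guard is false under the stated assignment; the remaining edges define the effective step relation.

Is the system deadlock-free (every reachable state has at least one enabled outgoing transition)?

Answer: DEADLOCK at state 3

Working:
Reach set: {0,2,3}
  0: b→2  b→3  [2 out]
  2: tau→0  [1 out]
  3: ∅  [deadlock]
witness 3: b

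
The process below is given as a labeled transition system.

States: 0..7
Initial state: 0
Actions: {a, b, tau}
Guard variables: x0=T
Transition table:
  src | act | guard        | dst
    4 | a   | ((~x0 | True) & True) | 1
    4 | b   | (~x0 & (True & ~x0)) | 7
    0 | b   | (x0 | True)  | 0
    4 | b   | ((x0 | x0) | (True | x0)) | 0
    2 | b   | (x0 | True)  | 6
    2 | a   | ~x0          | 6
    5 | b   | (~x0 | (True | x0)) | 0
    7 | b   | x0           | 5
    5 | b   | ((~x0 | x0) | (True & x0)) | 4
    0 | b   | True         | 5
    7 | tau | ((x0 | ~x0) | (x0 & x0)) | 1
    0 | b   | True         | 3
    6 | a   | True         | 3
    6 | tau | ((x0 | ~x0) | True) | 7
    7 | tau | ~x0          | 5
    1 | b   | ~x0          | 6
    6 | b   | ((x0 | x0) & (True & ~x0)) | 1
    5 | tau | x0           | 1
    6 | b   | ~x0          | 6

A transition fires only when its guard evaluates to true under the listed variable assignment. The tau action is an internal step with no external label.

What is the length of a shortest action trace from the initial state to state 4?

Breadth-first toward 4:
  L0 = {0}
  L1 = {3,5}
  L2 = {1,4}
depth(4)=2, e.g. b·b

Answer: 2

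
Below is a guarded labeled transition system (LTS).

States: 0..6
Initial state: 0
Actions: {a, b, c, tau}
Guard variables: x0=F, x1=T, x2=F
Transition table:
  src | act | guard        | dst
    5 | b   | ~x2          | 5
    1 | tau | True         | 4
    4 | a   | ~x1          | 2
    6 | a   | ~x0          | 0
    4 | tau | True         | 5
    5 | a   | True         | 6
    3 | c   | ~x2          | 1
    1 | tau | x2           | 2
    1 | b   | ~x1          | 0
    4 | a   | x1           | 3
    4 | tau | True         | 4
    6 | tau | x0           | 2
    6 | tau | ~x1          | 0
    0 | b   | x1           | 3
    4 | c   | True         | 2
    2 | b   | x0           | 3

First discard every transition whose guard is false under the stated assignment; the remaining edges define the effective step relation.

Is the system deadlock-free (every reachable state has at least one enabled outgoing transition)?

Answer: DEADLOCK at state 2

Working:
Reach set: {0,1,2,3,4,5,6}
  0: b→3  [deg 1]
  1: tau→4  [deg 1]
  2: ∅  [STUCK]
  3: c→1  [deg 1]
  4: a→3  c→2  tau→4  tau→5  [deg 4]
  5: a→6  b→5  [deg 2]
  6: a→0  [deg 1]
Path to 2: b·c·tau·c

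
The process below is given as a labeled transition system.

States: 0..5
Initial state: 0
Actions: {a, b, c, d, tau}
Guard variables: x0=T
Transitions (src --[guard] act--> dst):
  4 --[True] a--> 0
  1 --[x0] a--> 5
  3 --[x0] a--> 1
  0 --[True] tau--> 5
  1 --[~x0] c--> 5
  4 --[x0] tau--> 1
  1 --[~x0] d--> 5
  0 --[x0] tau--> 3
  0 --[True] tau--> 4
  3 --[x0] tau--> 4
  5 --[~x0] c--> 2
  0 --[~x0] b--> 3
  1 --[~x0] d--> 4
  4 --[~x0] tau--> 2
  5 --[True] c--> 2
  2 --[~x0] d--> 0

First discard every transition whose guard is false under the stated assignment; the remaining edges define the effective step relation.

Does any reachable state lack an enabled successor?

Reach set: {0,1,2,3,4,5}
  0: tau→3  tau→4  tau→5  [deg 3]
  1: a→5  [deg 1]
  2: ∅  [STUCK]
  3: a→1  tau→4  [deg 2]
  4: a→0  tau→1  [deg 2]
  5: c→2  [deg 1]
witness 2: tau·c

Answer: DEADLOCK at state 2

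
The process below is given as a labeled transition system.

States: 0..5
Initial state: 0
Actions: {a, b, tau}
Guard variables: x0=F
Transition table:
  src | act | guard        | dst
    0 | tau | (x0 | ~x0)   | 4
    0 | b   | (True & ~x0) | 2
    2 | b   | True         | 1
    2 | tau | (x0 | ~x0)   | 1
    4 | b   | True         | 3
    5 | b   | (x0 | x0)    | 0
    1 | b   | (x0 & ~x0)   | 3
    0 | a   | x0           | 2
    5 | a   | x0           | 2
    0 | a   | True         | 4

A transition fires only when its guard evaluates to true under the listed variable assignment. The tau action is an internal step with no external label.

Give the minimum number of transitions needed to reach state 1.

Answer: 2

Analysis:
Layered search for 1:
  L0 = {0}
  L1 = {2,4}
  L2 = {1,3}
depth(1)=2, e.g. b·b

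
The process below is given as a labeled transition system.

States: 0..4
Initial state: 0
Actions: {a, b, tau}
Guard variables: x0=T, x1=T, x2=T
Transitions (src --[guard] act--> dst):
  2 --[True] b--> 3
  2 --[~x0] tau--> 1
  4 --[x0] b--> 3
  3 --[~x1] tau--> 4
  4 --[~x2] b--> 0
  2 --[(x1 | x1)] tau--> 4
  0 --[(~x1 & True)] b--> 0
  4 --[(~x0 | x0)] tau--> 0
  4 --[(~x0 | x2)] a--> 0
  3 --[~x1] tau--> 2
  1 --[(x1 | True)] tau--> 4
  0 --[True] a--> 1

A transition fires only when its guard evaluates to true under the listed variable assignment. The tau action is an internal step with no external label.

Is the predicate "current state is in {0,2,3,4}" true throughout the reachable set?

Answer: INVARIANT VIOLATED at state 1

Trace:
Allowed set {0,2,3,4}
Reach set: {0,1,3,4}
  0: safe
  1: ✗ unsafe
  3: safe
  4: safe
witness against invariant: a → 1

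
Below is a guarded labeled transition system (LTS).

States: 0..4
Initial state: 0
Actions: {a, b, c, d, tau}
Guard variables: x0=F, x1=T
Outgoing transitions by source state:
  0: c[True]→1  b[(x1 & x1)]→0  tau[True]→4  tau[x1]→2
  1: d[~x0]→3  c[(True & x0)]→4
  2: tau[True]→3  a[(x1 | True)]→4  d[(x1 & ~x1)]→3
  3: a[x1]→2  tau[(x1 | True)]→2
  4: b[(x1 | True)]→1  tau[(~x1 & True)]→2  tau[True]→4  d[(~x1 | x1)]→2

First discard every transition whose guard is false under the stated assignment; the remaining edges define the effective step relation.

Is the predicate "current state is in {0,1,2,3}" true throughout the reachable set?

Safe = {0,1,2,3}
Reachable = {0,1,2,3,4}
  0: ✓
  1: ✓
  2: ✓
  3: ✓
  4: VIOLATES
reach 4 via tau — violates

Answer: INVARIANT VIOLATED at state 4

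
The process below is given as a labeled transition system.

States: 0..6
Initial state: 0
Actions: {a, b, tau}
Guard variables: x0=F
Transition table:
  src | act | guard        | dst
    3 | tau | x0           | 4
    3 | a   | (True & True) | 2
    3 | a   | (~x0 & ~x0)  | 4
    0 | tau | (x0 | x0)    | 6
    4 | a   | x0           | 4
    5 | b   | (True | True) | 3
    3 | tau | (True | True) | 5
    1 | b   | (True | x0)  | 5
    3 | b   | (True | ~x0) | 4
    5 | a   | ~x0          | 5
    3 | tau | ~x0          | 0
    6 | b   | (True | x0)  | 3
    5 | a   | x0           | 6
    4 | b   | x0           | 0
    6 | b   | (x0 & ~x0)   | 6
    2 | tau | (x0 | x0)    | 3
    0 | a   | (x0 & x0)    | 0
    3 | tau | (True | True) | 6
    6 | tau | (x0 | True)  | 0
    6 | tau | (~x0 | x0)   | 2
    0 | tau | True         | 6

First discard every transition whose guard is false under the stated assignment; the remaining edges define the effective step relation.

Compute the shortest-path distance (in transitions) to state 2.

Answer: 2

Working:
BFS to 2:
  depth 0: {0}
  depth 1: {6}
  depth 2: {2,3}
first hit 2 at d=2 via tau·tau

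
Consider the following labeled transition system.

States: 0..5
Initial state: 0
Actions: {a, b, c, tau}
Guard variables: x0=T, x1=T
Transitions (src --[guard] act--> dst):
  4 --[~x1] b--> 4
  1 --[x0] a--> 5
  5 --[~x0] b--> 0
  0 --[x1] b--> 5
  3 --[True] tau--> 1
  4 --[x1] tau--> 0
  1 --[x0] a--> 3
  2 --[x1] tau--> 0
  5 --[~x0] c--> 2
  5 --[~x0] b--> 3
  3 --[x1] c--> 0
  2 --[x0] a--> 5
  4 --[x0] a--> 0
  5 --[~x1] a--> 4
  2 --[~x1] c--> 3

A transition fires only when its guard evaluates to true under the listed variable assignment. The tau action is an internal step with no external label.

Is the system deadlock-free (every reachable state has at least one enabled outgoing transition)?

Reachable = {0,5}
  0: b→5  [1 exit(s)]
  5: ∅  [no exit]
Path to 5: b

Answer: DEADLOCK at state 5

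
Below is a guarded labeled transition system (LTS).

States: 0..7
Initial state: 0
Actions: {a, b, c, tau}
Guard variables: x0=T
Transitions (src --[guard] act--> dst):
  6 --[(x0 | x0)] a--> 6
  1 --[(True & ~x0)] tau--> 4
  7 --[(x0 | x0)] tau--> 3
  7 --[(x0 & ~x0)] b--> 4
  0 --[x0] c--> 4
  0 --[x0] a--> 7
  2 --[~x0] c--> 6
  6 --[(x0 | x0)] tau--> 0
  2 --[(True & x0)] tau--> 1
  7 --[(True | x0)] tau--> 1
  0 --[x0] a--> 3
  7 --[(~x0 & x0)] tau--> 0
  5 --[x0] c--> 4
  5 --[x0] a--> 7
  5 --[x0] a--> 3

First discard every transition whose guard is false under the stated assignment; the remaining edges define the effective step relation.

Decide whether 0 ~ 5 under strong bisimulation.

Answer: BISIMILAR

Working:
Refine partition for ~:
  P[0] = {{0,1,2,3,4,5,6,7}}
  P[1] = {{0,5},{1,3,4},{2,7},{6}}
Fixed point at round 2; 4 class(es).
[0]={0,5}  [5]={0,5}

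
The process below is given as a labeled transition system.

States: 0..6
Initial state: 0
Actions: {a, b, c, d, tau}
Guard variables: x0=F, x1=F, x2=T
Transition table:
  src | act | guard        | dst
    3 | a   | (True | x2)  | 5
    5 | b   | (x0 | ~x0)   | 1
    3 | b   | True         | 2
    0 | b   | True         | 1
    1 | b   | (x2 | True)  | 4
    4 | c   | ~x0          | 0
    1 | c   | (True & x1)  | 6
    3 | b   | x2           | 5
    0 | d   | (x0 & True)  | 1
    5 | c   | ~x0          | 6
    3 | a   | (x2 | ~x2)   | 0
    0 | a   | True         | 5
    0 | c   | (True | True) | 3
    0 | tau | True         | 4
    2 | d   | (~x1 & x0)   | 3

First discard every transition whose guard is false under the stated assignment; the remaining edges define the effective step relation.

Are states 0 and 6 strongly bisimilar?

Answer: NOT BISIMILAR

Analysis:
Bisimulation quotient by refinement:
  π0 = {{0,1,2,3,4,5,6}}
  π1 = {{0},{1},{2,6},{3},{4},{5}}
stable after 2 split(s): 6 block(s)
0∈{0}, 6∈{2,6}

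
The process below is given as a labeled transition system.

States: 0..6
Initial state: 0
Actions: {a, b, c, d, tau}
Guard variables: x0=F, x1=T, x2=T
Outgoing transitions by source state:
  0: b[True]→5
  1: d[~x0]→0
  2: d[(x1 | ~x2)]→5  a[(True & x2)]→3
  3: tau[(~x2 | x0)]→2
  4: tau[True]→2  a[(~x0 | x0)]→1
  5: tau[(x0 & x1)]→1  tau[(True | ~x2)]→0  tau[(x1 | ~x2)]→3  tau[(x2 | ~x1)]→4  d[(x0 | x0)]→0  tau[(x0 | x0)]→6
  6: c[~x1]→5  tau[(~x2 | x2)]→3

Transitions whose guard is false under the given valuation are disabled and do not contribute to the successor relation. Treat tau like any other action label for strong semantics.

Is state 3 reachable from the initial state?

Answer: REACHABLE

Analysis:
Guard filter leaves 10 enabled edge(s).
depth 0: {0}
depth 1: {5}  total {0,5}
depth 2: {3,4}  total {0,3,4,5}
depth 3: {1,2}  total {0,1,2,3,4,5}
Reach set: {0,1,2,3,4,5}
Path to 3: b·tau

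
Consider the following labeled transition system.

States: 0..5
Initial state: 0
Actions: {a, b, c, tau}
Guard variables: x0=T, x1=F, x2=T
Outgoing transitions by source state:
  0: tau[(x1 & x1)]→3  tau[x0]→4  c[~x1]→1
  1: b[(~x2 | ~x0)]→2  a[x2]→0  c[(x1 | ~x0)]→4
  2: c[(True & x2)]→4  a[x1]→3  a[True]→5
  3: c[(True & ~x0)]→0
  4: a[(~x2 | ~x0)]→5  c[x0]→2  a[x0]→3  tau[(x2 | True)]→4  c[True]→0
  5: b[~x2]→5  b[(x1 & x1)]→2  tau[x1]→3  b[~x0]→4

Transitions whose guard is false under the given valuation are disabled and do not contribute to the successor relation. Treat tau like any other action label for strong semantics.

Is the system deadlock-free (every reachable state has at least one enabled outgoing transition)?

Answer: DEADLOCK at state 3

Working:
Reach set: {0,1,2,3,4,5}
  0: c→1  tau→4  [deg 2]
  1: a→0  [deg 1]
  2: a→5  c→4  [deg 2]
  3: ∅  [STUCK]
  4: a→3  c→0  c→2  tau→4  [deg 4]
  5: ∅  [STUCK]
trace reaching 3: tau·a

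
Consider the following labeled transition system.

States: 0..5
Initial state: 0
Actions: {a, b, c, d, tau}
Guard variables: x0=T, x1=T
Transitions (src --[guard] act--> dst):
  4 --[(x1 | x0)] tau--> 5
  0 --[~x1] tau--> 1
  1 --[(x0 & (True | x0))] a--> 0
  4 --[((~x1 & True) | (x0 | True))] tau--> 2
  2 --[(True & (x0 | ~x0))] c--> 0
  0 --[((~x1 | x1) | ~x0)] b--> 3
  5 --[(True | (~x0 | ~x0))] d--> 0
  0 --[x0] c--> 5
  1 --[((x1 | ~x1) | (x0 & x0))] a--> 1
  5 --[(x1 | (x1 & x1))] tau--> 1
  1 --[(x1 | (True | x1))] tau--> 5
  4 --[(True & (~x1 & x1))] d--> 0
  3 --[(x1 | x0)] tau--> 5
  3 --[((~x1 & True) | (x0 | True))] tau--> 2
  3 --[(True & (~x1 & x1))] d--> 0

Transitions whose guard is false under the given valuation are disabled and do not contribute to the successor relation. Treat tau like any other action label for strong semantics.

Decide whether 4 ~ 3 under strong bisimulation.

Answer: BISIMILAR

Working:
Refine partition for ~:
  π0 = {{0,1,2,3,4,5}}
  π1 = {{0},{1},{2},{3,4},{5}}
Fixed point at round 2; 5 class(es).
[4]={3,4}  [3]={3,4}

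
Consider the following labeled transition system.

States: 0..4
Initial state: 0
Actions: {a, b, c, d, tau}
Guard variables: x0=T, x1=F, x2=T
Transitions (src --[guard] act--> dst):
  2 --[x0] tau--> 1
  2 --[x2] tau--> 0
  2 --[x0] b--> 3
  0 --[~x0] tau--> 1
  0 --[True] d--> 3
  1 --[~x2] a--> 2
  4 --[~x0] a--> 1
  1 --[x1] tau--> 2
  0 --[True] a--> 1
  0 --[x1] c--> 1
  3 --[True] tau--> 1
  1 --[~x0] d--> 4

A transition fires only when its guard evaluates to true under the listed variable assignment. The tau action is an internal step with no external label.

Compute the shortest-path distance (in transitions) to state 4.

Answer: UNREACHABLE

Working:
BFS to 4:
  depth 0: {0}
  depth 1: {1,3}
4 never appears.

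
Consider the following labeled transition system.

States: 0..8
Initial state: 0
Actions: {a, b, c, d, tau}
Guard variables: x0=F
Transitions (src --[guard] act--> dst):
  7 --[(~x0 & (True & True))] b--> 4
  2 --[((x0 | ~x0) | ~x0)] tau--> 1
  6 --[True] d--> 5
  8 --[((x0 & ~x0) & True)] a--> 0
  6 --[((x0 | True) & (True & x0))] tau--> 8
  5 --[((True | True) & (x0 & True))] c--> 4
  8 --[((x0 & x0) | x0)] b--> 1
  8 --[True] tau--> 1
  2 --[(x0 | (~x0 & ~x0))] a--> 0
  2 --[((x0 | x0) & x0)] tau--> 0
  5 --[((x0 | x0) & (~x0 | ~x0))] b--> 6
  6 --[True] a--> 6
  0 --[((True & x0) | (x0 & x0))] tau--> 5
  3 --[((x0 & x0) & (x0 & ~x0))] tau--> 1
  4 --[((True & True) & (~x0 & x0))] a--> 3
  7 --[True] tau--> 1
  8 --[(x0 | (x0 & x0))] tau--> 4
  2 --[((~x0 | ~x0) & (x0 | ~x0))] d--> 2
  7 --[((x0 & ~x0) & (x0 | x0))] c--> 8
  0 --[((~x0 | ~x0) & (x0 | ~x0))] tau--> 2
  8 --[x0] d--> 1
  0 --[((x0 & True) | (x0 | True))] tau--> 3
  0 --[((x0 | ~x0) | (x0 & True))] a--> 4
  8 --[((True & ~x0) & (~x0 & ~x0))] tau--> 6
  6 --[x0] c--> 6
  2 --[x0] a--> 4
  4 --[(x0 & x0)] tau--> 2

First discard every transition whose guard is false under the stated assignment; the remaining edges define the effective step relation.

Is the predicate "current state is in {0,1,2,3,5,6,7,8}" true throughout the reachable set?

Inv-set: {0,1,2,3,5,6,7,8}
Reachable = {0,1,2,3,4}
  0: ok
  1: ok
  2: ok
  3: ok
  4: ✗ unsafe
witness against invariant: a → 4

Answer: INVARIANT VIOLATED at state 4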